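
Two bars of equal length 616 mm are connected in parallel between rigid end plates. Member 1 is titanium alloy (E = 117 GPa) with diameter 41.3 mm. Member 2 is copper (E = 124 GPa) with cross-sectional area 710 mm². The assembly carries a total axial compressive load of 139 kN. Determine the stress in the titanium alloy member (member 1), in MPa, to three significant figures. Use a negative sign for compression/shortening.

-66.4 MPa

A_1 = 1340 mm².
Equal strain + equilibrium ⇒ each member carries load in proportion to AE: A₁E₁ = 156700000 N, A₂E₂ = 88040000 N, ΣAE = 244800000 N.
σ₁ = P·E₁/ΣAE = -139000·117000/244800000 = -66.44 MPa.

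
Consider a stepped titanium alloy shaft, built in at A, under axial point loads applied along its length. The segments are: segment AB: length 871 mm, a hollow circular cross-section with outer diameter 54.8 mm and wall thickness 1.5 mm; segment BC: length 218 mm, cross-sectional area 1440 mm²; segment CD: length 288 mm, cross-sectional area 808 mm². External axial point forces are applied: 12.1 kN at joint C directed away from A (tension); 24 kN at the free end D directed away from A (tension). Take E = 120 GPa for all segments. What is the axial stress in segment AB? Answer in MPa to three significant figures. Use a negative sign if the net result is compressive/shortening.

Internal axial forces (sectioning from the free end, tension +): N_CD = 24 kN, N_BC = 36.1 kN, N_AB = 36.1 kN.
A_AB = 251.2 mm².
σ_AB = N_AB/A_AB = 36100/251.2 = 143.7 MPa.

144 MPa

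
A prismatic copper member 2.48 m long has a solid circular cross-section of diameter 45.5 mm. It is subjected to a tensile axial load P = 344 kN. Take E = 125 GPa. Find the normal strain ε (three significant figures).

0.00169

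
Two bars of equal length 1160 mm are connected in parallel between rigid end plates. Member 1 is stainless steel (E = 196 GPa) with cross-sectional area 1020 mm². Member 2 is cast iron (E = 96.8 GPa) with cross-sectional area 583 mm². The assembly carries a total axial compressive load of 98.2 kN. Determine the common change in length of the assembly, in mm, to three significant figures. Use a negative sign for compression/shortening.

-0.444 mm

Equal strain + equilibrium ⇒ each member carries load in proportion to AE: A₁E₁ = 199900000 N, A₂E₂ = 56430000 N, ΣAE = 256400000 N.
δ = PL/ΣAE = -98200·1160/256400000 = -0.4444 mm.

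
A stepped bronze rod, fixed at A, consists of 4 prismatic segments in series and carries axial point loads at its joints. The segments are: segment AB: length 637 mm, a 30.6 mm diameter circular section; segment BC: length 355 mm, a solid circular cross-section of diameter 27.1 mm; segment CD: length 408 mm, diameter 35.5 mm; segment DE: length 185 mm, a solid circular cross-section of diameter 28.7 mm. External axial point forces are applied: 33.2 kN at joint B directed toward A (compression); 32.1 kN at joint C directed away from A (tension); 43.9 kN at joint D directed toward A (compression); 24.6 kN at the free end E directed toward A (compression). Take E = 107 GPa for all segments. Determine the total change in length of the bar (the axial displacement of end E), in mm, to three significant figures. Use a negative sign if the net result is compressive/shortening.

-1.10 mm

Internal axial forces (sectioning from the free end, tension +): N_DE = -24.6 kN, N_CD = -68.5 kN, N_BC = -36.4 kN, N_AB = -69.6 kN.
A_AB = 735.4 mm².
A_BC = 576.8 mm².
A_CD = 989.8 mm².
A_DE = 646.9 mm².
δ_AB = -69600·637/(735.4·107000) = -0.5634 mm
δ_BC = -36400·355/(576.8·107000) = -0.2094 mm
δ_CD = -68500·408/(989.8·107000) = -0.2639 mm
δ_DE = -24600·185/(646.9·107000) = -0.06575 mm
δ = Σδ_i = -1.102 mm.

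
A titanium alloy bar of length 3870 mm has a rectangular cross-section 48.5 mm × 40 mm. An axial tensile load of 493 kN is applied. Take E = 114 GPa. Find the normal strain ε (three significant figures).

0.00223

A = 1940 mm².
σ = N/A = 254.1 MPa; ε = σ/E = 254.1/114000 = 2.229e-03.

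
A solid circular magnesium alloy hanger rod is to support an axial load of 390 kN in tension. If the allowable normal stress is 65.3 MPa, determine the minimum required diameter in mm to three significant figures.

Required area A ≥ P/σ_allow = 390000/65.3 = 5972 mm².
For a solid circular section, d ≥ √(4A/π) = 87.2 mm.

87.2 mm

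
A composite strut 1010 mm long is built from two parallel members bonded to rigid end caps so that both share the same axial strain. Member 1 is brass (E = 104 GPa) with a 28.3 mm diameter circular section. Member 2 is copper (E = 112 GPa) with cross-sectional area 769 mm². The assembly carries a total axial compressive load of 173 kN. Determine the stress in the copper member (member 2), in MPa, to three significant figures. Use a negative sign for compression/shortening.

-128 MPa

A_1 = 629 mm².
Equal strain + equilibrium ⇒ each member carries load in proportion to AE: A₁E₁ = 65420000 N, A₂E₂ = 86130000 N, ΣAE = 151500000 N.
σ₂ = P·E₂/ΣAE = -173000·112000/151500000 = -127.9 MPa.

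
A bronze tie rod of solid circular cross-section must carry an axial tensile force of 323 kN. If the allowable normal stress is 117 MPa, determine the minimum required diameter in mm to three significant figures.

59.3 mm

Required area A ≥ P/σ_allow = 323000/117 = 2761 mm².
For a solid circular section, d ≥ √(4A/π) = 59.29 mm.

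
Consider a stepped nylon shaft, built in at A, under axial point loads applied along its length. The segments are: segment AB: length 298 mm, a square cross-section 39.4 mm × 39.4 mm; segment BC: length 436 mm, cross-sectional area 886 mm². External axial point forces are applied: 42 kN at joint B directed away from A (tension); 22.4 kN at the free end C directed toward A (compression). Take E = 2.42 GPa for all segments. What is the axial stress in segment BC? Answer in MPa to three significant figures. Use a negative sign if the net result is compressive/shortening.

Internal axial forces (sectioning from the free end, tension +): N_BC = -22.4 kN, N_AB = 19.6 kN.
σ_BC = N_BC/A_BC = -22400/886 = -25.28 MPa.

-25.3 MPa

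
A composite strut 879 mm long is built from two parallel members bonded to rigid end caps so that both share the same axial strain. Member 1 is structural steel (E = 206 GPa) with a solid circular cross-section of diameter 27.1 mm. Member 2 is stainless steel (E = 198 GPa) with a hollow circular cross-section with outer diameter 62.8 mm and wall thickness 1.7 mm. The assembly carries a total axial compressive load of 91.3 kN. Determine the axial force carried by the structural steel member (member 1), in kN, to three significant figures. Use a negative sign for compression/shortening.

-59.1 kN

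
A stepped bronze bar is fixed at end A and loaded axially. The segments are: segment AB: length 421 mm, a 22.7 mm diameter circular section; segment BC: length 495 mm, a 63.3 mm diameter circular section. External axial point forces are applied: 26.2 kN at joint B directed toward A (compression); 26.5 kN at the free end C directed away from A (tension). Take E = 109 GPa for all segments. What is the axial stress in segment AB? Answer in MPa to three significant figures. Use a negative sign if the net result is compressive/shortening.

Internal axial forces (sectioning from the free end, tension +): N_BC = 26.5 kN, N_AB = 0.3 kN.
A_AB = 404.7 mm².
σ_AB = N_AB/A_AB = 300/404.7 = 0.7413 MPa.

0.741 MPa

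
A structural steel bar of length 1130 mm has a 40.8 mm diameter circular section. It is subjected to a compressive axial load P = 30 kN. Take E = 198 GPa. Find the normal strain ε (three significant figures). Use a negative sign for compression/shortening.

A = 1307 mm².
σ = N/A = -22.95 MPa; ε = σ/E = -22.95/198000 = -1.159e-04.

-1.16e-04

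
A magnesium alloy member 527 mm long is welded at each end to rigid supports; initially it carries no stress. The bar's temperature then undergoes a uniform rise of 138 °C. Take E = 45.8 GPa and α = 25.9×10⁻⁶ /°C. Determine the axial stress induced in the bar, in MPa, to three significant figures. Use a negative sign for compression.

-164 MPa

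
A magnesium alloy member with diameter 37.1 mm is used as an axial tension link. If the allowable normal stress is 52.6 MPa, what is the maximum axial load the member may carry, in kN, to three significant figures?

A = 1081 mm².
P_max = σ_allow · A = 52.6 · 1081 = 56860 N = 56.86 kN.

56.9 kN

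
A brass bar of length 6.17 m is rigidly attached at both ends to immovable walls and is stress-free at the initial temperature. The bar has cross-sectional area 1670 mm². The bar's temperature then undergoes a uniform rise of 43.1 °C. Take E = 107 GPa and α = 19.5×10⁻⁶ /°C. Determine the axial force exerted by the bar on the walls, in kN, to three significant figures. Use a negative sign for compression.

-150 kN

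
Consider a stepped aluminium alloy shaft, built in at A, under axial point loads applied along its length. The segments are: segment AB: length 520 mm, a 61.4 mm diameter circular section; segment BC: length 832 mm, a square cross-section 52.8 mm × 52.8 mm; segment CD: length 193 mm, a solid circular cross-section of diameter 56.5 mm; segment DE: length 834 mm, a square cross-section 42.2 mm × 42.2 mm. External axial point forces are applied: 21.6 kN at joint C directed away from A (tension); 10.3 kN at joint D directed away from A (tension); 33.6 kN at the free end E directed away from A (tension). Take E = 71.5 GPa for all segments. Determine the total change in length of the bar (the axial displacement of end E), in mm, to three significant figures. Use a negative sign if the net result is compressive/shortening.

Internal axial forces (sectioning from the free end, tension +): N_DE = 33.6 kN, N_CD = 43.9 kN, N_BC = 65.5 kN, N_AB = 65.5 kN.
A_AB = 2961 mm².
A_BC = 2788 mm².
A_CD = 2507 mm².
A_DE = 1781 mm².
δ_AB = 65500·520/(2961·71500) = 0.1609 mm
δ_BC = 65500·832/(2788·71500) = 0.2734 mm
δ_CD = 43900·193/(2507·71500) = 0.04726 mm
δ_DE = 33600·834/(1781·71500) = 0.2201 mm
δ = Σδ_i = 0.7016 mm.

0.702 mm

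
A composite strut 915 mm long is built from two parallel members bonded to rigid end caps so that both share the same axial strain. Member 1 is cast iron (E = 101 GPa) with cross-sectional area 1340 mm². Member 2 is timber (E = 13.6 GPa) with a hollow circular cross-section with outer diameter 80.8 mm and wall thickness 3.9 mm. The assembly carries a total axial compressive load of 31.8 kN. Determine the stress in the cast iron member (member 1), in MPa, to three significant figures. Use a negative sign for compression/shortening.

-21.7 MPa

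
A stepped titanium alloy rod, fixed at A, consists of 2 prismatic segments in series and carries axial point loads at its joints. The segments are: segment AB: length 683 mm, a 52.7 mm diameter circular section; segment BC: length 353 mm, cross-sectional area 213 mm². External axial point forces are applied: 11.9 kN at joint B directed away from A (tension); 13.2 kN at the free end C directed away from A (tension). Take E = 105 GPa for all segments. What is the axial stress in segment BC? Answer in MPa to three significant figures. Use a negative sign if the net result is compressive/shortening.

Internal axial forces (sectioning from the free end, tension +): N_BC = 13.2 kN, N_AB = 25.1 kN.
σ_BC = N_BC/A_BC = 13200/213 = 61.97 MPa.

62.0 MPa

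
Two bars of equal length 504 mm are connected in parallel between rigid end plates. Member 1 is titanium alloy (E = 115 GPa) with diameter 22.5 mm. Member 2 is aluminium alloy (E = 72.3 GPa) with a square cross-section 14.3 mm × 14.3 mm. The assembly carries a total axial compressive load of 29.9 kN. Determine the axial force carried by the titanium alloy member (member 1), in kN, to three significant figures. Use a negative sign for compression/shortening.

-22.6 kN

A_1 = 397.6 mm².
A_2 = 204.5 mm².
Equal strain + equilibrium ⇒ each member carries load in proportion to AE: A₁E₁ = 45720000 N, A₂E₂ = 14780000 N, ΣAE = 60510000 N.
F₁ = P·A₁E₁/ΣAE = -29900·45720000/60510000 = -22590 N.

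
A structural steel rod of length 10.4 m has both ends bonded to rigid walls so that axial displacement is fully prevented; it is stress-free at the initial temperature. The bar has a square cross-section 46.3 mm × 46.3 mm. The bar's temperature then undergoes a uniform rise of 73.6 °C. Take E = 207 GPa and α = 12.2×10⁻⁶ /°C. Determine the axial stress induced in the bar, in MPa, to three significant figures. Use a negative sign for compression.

-186 MPa

Free thermal expansion αLΔT = 12.2e-6 · 10400 · 73.6 = 9.338 mm.
The walls impose strain ε = −(9.338)/10400 = -8.9792e-04; σ = Eε = 207000 · -8.9792e-04 = -185.9 MPa.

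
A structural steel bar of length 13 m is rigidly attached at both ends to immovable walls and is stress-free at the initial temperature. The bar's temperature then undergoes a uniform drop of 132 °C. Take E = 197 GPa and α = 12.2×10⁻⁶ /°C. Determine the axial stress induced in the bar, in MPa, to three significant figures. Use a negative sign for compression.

Free thermal expansion αLΔT = 12.2e-6 · 13000 · -132 = -20.94 mm.
The walls impose strain ε = −(-20.94)/13000 = 1.6104e-03; σ = Eε = 197000 · 1.6104e-03 = 317.2 MPa.

317 MPa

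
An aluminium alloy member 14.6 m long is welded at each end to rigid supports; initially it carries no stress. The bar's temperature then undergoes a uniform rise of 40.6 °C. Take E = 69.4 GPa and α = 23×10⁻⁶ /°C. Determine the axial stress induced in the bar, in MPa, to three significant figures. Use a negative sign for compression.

-64.8 MPa

Free thermal expansion αLΔT = 23e-6 · 14600 · 40.6 = 13.63 mm.
The walls impose strain ε = −(13.63)/14600 = -9.3380e-04; σ = Eε = 69400 · -9.3380e-04 = -64.81 MPa.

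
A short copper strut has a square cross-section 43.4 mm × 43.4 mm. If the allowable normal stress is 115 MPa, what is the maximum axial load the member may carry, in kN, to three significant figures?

A = 1884 mm².
P_max = σ_allow · A = 115 · 1884 = 216600 N = 216.6 kN.

217 kN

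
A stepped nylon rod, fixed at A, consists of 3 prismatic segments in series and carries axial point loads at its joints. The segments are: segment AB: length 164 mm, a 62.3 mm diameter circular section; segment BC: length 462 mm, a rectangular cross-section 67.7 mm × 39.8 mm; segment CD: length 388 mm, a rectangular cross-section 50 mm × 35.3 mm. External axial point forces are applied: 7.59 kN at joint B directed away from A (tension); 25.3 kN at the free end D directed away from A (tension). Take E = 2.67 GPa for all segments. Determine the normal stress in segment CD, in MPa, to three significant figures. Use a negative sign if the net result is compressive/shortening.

14.3 MPa

Internal axial forces (sectioning from the free end, tension +): N_CD = 25.3 kN, N_BC = 25.3 kN, N_AB = 32.89 kN.
A_CD = 1765 mm².
σ_CD = N_CD/A_CD = 25300/1765 = 14.33 MPa.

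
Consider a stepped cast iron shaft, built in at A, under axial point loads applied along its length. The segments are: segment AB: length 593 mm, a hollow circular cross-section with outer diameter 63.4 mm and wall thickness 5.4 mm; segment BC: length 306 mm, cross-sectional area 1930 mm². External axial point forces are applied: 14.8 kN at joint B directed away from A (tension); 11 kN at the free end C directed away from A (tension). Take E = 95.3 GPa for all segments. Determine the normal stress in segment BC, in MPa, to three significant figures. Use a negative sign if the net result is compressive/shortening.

5.70 MPa

Internal axial forces (sectioning from the free end, tension +): N_BC = 11 kN, N_AB = 25.8 kN.
σ_BC = N_BC/A_BC = 11000/1930 = 5.699 MPa.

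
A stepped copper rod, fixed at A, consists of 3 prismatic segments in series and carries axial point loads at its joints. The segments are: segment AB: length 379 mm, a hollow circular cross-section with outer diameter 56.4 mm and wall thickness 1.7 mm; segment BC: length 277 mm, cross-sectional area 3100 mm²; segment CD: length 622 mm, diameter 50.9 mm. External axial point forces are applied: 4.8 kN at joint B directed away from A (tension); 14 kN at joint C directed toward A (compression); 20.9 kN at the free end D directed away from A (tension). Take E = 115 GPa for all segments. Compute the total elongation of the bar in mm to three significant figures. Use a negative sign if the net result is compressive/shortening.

0.193 mm

Internal axial forces (sectioning from the free end, tension +): N_CD = 20.9 kN, N_BC = 6.9 kN, N_AB = 11.7 kN.
A_AB = 292.1 mm².
A_CD = 2035 mm².
δ_AB = 11700·379/(292.1·115000) = 0.132 mm
δ_BC = 6900·277/(3100·115000) = 0.005361 mm
δ_CD = 20900·622/(2035·115000) = 0.05555 mm
δ = Σδ_i = 0.1929 mm.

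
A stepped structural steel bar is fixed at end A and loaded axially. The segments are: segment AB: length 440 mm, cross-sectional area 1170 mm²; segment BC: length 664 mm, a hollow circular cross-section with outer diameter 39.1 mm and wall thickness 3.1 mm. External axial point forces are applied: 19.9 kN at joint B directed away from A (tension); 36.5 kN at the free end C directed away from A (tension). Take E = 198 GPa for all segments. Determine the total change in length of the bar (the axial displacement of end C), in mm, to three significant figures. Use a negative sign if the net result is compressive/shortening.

0.456 mm

Internal axial forces (sectioning from the free end, tension +): N_BC = 36.5 kN, N_AB = 56.4 kN.
A_BC = 350.6 mm².
δ_AB = 56400·440/(1170·198000) = 0.1071 mm
δ_BC = 36500·664/(350.6·198000) = 0.3491 mm
δ = Σδ_i = 0.4562 mm.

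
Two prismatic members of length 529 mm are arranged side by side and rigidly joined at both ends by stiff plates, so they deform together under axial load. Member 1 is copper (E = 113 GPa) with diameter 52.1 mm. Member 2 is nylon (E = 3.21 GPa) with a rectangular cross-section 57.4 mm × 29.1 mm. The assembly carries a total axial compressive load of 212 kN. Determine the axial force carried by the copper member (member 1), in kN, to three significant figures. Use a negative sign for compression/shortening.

A_1 = 2132 mm².
A_2 = 1670 mm².
Equal strain + equilibrium ⇒ each member carries load in proportion to AE: A₁E₁ = 240900000 N, A₂E₂ = 5362000 N, ΣAE = 246300000 N.
F₁ = P·A₁E₁/ΣAE = -212000·240900000/246300000 = -207400 N.

-207 kN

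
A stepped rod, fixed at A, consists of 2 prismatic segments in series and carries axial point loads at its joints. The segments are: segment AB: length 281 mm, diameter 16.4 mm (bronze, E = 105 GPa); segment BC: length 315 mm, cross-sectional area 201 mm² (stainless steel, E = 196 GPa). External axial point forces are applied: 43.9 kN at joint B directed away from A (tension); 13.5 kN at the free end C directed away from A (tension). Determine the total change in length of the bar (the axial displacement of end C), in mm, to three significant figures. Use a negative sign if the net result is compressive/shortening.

Internal axial forces (sectioning from the free end, tension +): N_BC = 13.5 kN, N_AB = 57.4 kN.
A_AB = 211.2 mm².
δ_AB = 57400·281/(211.2·105000) = 0.7272 mm
δ_BC = 13500·315/(201·196000) = 0.1079 mm
δ = Σδ_i = 0.8351 mm.

0.835 mm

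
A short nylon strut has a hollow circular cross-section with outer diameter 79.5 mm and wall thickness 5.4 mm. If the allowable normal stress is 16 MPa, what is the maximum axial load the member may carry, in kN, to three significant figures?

20.1 kN

A = 1257 mm².
P_max = σ_allow · A = 16 · 1257 = 20110 N = 20.11 kN.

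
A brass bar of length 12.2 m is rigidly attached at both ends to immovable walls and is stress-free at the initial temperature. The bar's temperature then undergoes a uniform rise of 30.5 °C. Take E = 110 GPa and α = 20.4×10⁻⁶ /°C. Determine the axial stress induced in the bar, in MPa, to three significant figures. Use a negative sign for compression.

-68.4 MPa

Free thermal expansion αLΔT = 20.4e-6 · 12200 · 30.5 = 7.591 mm.
The walls impose strain ε = −(7.591)/12200 = -6.2220e-04; σ = Eε = 110000 · -6.2220e-04 = -68.44 MPa.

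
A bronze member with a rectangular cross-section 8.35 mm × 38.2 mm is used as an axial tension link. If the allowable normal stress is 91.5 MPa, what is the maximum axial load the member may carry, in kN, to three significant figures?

29.2 kN

A = 319 mm².
P_max = σ_allow · A = 91.5 · 319 = 29190 N = 29.19 kN.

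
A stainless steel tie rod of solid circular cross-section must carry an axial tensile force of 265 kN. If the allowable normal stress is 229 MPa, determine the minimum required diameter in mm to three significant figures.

38.4 mm

Required area A ≥ P/σ_allow = 265000/229 = 1157 mm².
For a solid circular section, d ≥ √(4A/π) = 38.38 mm.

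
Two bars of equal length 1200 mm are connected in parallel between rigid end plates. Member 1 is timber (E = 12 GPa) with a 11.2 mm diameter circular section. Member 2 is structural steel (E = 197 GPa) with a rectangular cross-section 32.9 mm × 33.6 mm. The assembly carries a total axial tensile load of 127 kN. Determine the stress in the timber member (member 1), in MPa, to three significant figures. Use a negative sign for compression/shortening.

A_1 = 98.52 mm².
A_2 = 1105 mm².
Equal strain + equilibrium ⇒ each member carries load in proportion to AE: A₁E₁ = 1182000 N, A₂E₂ = 217800000 N, ΣAE = 219000000 N.
σ₁ = P·E₁/ΣAE = 127000·12000/219000000 = 6.96 MPa.

6.96 MPa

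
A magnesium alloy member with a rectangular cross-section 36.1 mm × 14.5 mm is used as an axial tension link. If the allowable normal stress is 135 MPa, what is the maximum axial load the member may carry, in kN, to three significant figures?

A = 523.5 mm².
P_max = σ_allow · A = 135 · 523.5 = 70670 N = 70.67 kN.

70.7 kN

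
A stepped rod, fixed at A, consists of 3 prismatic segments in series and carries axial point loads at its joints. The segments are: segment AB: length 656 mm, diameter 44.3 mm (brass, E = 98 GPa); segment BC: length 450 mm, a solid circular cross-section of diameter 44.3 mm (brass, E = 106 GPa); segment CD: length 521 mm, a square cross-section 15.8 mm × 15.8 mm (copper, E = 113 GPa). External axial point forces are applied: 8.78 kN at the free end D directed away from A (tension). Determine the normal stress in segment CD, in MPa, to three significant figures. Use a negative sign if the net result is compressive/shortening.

Internal axial forces (sectioning from the free end, tension +): N_CD = 8.78 kN, N_BC = 8.78 kN, N_AB = 8.78 kN.
A_CD = 249.6 mm².
σ_CD = N_CD/A_CD = 8780/249.6 = 35.17 MPa.

35.2 MPa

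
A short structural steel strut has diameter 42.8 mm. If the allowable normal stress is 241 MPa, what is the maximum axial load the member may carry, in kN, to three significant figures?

347 kN

A = 1439 mm².
P_max = σ_allow · A = 241 · 1439 = 346700 N = 346.7 kN.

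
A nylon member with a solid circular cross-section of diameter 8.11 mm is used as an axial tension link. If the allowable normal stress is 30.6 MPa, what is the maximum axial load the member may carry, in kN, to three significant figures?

A = 51.66 mm².
P_max = σ_allow · A = 30.6 · 51.66 = 1581 N = 1.581 kN.

1.58 kN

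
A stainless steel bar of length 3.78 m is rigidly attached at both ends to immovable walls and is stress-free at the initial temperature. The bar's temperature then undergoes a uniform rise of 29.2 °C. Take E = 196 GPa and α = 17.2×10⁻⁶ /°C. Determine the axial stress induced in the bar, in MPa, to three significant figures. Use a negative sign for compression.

-98.4 MPa

Free thermal expansion αLΔT = 17.2e-6 · 3780 · 29.2 = 1.898 mm.
The walls impose strain ε = −(1.898)/3780 = -5.0224e-04; σ = Eε = 196000 · -5.0224e-04 = -98.44 MPa.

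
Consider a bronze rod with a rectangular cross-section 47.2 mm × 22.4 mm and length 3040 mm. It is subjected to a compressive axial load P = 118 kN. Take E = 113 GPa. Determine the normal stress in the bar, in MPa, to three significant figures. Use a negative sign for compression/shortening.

-112 MPa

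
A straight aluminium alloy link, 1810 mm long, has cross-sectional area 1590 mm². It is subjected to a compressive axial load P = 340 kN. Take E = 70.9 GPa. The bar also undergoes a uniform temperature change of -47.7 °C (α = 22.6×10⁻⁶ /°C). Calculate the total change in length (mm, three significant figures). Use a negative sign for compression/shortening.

δ_mech = NL/(AE) = -340000·1810/(1590·70900) = -5.459 mm.
δ_thermal = αLΔT = 22.6e-6·1810·-47.7 = -1.951 mm.
δ = δ_mech + δ_thermal = -7.41 mm.

-7.41 mm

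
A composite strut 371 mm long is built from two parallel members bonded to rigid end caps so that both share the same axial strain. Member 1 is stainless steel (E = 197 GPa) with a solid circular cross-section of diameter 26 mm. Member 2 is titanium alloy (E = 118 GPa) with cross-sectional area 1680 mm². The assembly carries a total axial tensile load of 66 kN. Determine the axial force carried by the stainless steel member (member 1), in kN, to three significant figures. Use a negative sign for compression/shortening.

A_1 = 530.9 mm².
Equal strain + equilibrium ⇒ each member carries load in proportion to AE: A₁E₁ = 104600000 N, A₂E₂ = 198200000 N, ΣAE = 302800000 N.
F₁ = P·A₁E₁/ΣAE = 66000·104600000/302800000 = 22800 N.

22.8 kN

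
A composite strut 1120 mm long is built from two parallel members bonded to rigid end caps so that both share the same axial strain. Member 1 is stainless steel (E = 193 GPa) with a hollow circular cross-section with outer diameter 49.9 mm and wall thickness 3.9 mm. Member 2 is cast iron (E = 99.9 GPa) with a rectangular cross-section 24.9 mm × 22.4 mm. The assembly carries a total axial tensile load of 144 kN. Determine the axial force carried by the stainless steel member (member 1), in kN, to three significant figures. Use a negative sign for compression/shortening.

95.2 kN

A_1 = 563.6 mm².
A_2 = 557.8 mm².
Equal strain + equilibrium ⇒ each member carries load in proportion to AE: A₁E₁ = 108800000 N, A₂E₂ = 55720000 N, ΣAE = 164500000 N.
F₁ = P·A₁E₁/ΣAE = 144000·108800000/164500000 = 95220 N.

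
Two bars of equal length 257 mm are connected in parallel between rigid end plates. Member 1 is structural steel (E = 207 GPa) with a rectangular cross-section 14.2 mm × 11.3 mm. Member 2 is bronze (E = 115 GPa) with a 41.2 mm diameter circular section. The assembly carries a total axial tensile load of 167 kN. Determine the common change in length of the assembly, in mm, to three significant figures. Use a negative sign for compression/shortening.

A_1 = 160.5 mm².
A_2 = 1333 mm².
Equal strain + equilibrium ⇒ each member carries load in proportion to AE: A₁E₁ = 33220000 N, A₂E₂ = 153300000 N, ΣAE = 186500000 N.
δ = PL/ΣAE = 167000·257/186500000 = 0.2301 mm.

0.230 mm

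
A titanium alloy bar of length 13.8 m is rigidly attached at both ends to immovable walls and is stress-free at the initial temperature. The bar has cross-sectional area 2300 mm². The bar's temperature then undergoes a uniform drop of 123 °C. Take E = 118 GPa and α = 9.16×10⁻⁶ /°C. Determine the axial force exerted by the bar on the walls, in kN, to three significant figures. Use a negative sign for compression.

306 kN

Free thermal expansion αLΔT = 9.16e-6 · 13800 · -123 = -15.55 mm.
The walls impose strain ε = −(-15.55)/13800 = 1.1267e-03; σ = Eε = 118000 · 1.1267e-03 = 132.9 MPa.
Wall reaction R = σ·A = 132.9·2300 = 305800 N = 305.8 kN.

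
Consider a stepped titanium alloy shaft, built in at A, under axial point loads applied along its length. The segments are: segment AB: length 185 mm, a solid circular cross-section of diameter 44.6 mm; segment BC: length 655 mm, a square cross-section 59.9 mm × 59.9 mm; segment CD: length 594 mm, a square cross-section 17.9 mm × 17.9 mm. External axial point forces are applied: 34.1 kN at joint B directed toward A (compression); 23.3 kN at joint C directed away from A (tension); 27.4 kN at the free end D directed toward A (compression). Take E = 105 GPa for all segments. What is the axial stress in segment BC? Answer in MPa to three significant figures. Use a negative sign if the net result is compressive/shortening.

Internal axial forces (sectioning from the free end, tension +): N_CD = -27.4 kN, N_BC = -4.1 kN, N_AB = -38.2 kN.
A_BC = 3588 mm².
σ_BC = N_BC/A_BC = -4100/3588 = -1.143 MPa.

-1.14 MPa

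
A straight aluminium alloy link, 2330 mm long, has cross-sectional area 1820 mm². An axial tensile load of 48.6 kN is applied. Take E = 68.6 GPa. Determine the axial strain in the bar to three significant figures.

σ = N/A = 26.7 MPa; ε = σ/E = 26.7/68600 = 3.893e-04.

3.89e-04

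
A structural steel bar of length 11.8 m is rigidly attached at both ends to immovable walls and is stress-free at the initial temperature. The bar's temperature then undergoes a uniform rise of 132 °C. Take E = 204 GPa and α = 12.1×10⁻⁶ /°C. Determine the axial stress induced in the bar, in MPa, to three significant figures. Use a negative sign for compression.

Free thermal expansion αLΔT = 12.1e-6 · 11800 · 132 = 18.85 mm.
The walls impose strain ε = −(18.85)/11800 = -1.5972e-03; σ = Eε = 204000 · -1.5972e-03 = -325.8 MPa.

-326 MPa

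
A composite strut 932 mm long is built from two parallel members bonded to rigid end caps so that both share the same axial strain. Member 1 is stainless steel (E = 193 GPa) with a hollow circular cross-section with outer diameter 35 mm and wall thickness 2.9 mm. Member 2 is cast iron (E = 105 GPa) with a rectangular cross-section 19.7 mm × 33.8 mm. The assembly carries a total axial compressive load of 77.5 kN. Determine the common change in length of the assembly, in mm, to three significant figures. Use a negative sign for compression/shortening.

-0.572 mm

A_1 = 292.5 mm².
A_2 = 665.9 mm².
Equal strain + equilibrium ⇒ each member carries load in proportion to AE: A₁E₁ = 56440000 N, A₂E₂ = 69920000 N, ΣAE = 126400000 N.
δ = PL/ΣAE = -77500·932/126400000 = -0.5716 mm.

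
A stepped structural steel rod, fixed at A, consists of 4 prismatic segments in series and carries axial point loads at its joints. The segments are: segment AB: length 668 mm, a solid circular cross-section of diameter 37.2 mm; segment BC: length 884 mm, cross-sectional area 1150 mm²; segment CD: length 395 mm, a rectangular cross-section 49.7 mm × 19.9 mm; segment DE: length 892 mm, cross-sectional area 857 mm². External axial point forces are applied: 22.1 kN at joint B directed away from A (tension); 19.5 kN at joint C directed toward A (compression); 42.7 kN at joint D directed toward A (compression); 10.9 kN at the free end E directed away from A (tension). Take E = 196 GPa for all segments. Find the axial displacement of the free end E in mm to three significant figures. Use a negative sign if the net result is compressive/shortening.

-0.300 mm

Internal axial forces (sectioning from the free end, tension +): N_DE = 10.9 kN, N_CD = -31.8 kN, N_BC = -51.3 kN, N_AB = -29.2 kN.
A_AB = 1087 mm².
A_CD = 989 mm².
δ_AB = -29200·668/(1087·196000) = -0.09156 mm
δ_BC = -51300·884/(1150·196000) = -0.2012 mm
δ_CD = -31800·395/(989·196000) = -0.0648 mm
δ_DE = 10900·892/(857·196000) = 0.05788 mm
δ = Σδ_i = -0.2997 mm.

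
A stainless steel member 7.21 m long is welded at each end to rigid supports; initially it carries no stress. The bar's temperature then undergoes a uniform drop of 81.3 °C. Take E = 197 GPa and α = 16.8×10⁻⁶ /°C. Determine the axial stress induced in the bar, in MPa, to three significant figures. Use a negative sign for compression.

269 MPa

Free thermal expansion αLΔT = 16.8e-6 · 7210 · -81.3 = -9.848 mm.
The walls impose strain ε = −(-9.848)/7210 = 1.3658e-03; σ = Eε = 197000 · 1.3658e-03 = 269.1 MPa.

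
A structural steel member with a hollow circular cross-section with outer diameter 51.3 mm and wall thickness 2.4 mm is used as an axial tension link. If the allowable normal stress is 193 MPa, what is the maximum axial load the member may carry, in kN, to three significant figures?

71.2 kN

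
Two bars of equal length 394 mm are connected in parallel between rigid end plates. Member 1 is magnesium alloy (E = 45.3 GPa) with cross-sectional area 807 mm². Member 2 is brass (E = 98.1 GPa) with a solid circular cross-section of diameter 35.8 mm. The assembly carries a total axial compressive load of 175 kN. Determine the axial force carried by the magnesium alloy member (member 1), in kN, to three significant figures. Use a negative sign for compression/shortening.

A_2 = 1007 mm².
Equal strain + equilibrium ⇒ each member carries load in proportion to AE: A₁E₁ = 36560000 N, A₂E₂ = 98750000 N, ΣAE = 135300000 N.
F₁ = P·A₁E₁/ΣAE = -175000·36560000/135300000 = -47280 N.

-47.3 kN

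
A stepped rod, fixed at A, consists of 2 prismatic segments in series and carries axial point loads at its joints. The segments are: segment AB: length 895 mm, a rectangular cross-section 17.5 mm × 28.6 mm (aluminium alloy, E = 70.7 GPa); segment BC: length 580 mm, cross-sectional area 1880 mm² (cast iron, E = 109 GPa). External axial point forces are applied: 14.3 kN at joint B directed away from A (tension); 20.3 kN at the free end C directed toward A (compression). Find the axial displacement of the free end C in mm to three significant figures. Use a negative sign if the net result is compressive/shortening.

-0.209 mm

Internal axial forces (sectioning from the free end, tension +): N_BC = -20.3 kN, N_AB = -6 kN.
A_AB = 500.5 mm².
δ_AB = -6000·895/(500.5·70700) = -0.1518 mm
δ_BC = -20300·580/(1880·109000) = -0.05746 mm
δ = Σδ_i = -0.2092 mm.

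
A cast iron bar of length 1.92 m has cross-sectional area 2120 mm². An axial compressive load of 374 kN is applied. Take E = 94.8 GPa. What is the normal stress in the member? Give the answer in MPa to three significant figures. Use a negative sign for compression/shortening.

σ = N/A = -374000/2120 = -176.4 MPa.

-176 MPa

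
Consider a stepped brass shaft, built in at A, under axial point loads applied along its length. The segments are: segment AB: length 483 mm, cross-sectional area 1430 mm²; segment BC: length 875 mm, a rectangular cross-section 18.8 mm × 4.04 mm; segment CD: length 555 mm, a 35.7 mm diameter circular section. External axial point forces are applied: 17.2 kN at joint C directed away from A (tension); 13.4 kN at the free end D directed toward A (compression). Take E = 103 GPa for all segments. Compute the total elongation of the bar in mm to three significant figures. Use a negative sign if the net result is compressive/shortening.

Internal axial forces (sectioning from the free end, tension +): N_CD = -13.4 kN, N_BC = 3.8 kN, N_AB = 3.8 kN.
A_BC = 75.95 mm².
A_CD = 1001 mm².
δ_AB = 3800·483/(1430·103000) = 0.01246 mm
δ_BC = 3800·875/(75.95·103000) = 0.425 mm
δ_CD = -13400·555/(1001·103000) = -0.07213 mm
δ = Σδ_i = 0.3654 mm.

0.365 mm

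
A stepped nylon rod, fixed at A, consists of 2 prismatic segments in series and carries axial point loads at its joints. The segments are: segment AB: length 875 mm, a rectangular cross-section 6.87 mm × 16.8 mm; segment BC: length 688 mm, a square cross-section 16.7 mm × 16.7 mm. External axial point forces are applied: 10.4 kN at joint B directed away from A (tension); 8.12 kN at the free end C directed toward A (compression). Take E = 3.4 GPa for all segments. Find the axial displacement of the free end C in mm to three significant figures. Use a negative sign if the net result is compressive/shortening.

Internal axial forces (sectioning from the free end, tension +): N_BC = -8.12 kN, N_AB = 2.28 kN.
A_AB = 115.4 mm².
A_BC = 278.9 mm².
δ_AB = 2280·875/(115.4·3400) = 5.084 mm
δ_BC = -8120·688/(278.9·3400) = -5.892 mm
δ = Σδ_i = -0.8077 mm.

-0.808 mm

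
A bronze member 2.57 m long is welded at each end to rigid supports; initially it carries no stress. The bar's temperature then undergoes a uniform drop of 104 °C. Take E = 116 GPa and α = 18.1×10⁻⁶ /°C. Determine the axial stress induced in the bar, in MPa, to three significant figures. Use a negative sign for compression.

Free thermal expansion αLΔT = 18.1e-6 · 2570 · -104 = -4.838 mm.
The walls impose strain ε = −(-4.838)/2570 = 1.8824e-03; σ = Eε = 116000 · 1.8824e-03 = 218.4 MPa.

218 MPa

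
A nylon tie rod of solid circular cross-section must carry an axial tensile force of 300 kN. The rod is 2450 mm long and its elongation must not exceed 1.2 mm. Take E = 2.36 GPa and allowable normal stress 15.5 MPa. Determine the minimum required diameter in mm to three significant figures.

575 mm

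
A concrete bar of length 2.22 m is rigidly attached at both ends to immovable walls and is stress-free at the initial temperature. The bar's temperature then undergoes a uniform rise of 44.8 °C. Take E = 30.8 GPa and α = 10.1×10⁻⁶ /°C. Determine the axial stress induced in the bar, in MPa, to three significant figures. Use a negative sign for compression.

-13.9 MPa

Free thermal expansion αLΔT = 10.1e-6 · 2220 · 44.8 = 1.005 mm.
The walls impose strain ε = −(1.005)/2220 = -4.5248e-04; σ = Eε = 30800 · -4.5248e-04 = -13.94 MPa.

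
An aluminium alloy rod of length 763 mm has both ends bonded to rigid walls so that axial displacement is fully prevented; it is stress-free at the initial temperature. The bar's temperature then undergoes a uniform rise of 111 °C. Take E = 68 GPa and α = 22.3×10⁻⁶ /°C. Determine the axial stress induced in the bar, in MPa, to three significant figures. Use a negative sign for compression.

Free thermal expansion αLΔT = 22.3e-6 · 763 · 111 = 1.889 mm.
The walls impose strain ε = −(1.889)/763 = -2.4753e-03; σ = Eε = 68000 · -2.4753e-03 = -168.3 MPa.

-168 MPa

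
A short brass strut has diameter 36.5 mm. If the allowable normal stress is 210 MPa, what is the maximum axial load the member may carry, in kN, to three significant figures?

A = 1046 mm².
P_max = σ_allow · A = 210 · 1046 = 219700 N = 219.7 kN.

220 kN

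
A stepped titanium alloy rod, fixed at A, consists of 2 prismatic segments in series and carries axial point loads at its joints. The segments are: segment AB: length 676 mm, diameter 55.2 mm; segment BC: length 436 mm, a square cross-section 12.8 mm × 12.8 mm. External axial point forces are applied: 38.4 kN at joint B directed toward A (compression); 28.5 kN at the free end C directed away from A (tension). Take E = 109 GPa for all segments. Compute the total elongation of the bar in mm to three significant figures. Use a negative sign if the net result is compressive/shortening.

Internal axial forces (sectioning from the free end, tension +): N_BC = 28.5 kN, N_AB = -9.9 kN.
A_AB = 2393 mm².
A_BC = 163.8 mm².
δ_AB = -9900·676/(2393·109000) = -0.02566 mm
δ_BC = 28500·436/(163.8·109000) = 0.6958 mm
δ = Σδ_i = 0.6701 mm.

0.670 mm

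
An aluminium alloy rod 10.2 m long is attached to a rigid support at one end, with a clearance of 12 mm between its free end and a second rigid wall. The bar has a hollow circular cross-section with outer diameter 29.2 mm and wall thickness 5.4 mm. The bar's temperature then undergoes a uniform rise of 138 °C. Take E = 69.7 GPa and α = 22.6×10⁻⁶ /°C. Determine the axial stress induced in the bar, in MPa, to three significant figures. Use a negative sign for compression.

-135 MPa

Free thermal expansion αLΔT = 22.6e-6 · 10200 · 138 = 31.81 mm.
The walls engage after the gap closes; constrained expansion = 31.81 − 12 = 19.81 mm.
The walls impose strain ε = −(19.81)/10200 = -1.9423e-03; σ = Eε = 69700 · -1.9423e-03 = -135.4 MPa.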